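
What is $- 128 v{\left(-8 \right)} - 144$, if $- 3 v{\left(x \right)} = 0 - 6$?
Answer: $-400$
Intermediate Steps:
$v{\left(x \right)} = 2$ ($v{\left(x \right)} = - \frac{0 - 6}{3} = \left(- \frac{1}{3}\right) \left(-6\right) = 2$)
$- 128 v{\left(-8 \right)} - 144 = \left(-128\right) 2 - 144 = -256 - 144 = -400$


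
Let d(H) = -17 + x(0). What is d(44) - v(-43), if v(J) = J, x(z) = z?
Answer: 26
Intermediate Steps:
d(H) = -17 (d(H) = -17 + 0 = -17)
d(44) - v(-43) = -17 - 1*(-43) = -17 + 43 = 26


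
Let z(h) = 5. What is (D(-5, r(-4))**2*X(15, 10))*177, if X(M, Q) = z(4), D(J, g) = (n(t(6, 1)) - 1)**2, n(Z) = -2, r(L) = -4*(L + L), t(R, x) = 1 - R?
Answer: 71685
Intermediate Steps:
r(L) = -8*L
D(J, g) = 9 (D(J, g) = (-2 - 1)**2 = (-3)**2 = 9)
X(M, Q) = 5
(D(-5, r(-4))**2*X(15, 10))*177 = (9**2*5)*177 = (81*5)*177 = 405*177 = 71685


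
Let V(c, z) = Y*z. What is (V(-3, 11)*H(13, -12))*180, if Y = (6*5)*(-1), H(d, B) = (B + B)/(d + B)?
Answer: 1425600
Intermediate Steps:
H(d, B) = 2*B/(B + d) (H(d, B) = (2*B)/(B + d) = 2*B/(B + d))
Y = -30 (Y = 30*(-1) = -30)
V(c, z) = -30*z
(V(-3, 11)*H(13, -12))*180 = ((-30*11)*(2*(-12)/(-12 + 13)))*180 = -660*(-12)/1*180 = -660*(-12)*180 = -330*(-24)*180 = 7920*180 = 1425600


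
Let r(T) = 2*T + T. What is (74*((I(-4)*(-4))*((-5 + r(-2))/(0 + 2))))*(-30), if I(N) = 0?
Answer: 0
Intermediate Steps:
r(T) = 3*T
(74*((I(-4)*(-4))*((-5 + r(-2))/(0 + 2))))*(-30) = (74*((0*(-4))*((-5 + 3*(-2))/(0 + 2))))*(-30) = (74*(0*((-5 - 6)/2)))*(-30) = (74*(0*(-11*½)))*(-30) = (74*(0*(-11/2)))*(-30) = (74*0)*(-30) = 0*(-30) = 0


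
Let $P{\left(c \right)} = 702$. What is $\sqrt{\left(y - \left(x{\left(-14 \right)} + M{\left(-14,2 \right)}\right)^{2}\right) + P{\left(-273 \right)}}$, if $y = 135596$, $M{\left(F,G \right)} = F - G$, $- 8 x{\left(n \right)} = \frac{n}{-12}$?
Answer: $\frac{\sqrt{313429967}}{48} \approx 368.83$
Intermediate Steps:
$x{\left(n \right)} = \frac{n}{96}$ ($x{\left(n \right)} = - \frac{n \frac{1}{-12}}{8} = - \frac{n \left(- \frac{1}{12}\right)}{8} = - \frac{\left(- \frac{1}{12}\right) n}{8} = \frac{n}{96}$)
$\sqrt{\left(y - \left(x{\left(-14 \right)} + M{\left(-14,2 \right)}\right)^{2}\right) + P{\left(-273 \right)}} = \sqrt{\left(135596 - \left(\frac{1}{96} \left(-14\right) - 16\right)^{2}\right) + 702} = \sqrt{\left(135596 - \left(- \frac{7}{48} - 16\right)^{2}\right) + 702} = \sqrt{\left(135596 - \left(- \frac{775}{48}\right)^{2}\right) + 702} = \sqrt{\left(135596 - \frac{600625}{2304}\right) + 702} = \sqrt{\frac{311812559}{2304} + 702} = \sqrt{\frac{313429967}{2304}} = \frac{\sqrt{313429967}}{48}$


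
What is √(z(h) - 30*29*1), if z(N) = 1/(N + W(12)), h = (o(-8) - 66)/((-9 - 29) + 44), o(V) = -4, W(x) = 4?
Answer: I*√460299/23 ≈ 29.498*I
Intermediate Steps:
h = -35/3 (h = (-4 - 66)/((-9 - 29) + 44) = -70/(-38 + 44) = -70/6 = -70*⅙ = -35/3 ≈ -11.667)
z(N) = 1/(4 + N) (z(N) = 1/(N + 4) = 1/(4 + N))
√(z(h) - 30*29*1) = √(1/(4 - 35/3) - 30*29*1) = √(1/(-23/3) - 870*1) = √(-3/23 - 870) = √(-20013/23) = I*√460299/23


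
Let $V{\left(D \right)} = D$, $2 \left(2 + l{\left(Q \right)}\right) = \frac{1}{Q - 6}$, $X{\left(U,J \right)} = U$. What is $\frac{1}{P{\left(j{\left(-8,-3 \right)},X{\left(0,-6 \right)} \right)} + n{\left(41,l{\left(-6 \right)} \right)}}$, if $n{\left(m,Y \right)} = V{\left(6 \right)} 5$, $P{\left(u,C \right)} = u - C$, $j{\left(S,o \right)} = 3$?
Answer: $\frac{1}{33} \approx 0.030303$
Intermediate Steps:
$l{\left(Q \right)} = -2 + \frac{1}{2 \left(-6 + Q\right)}$ ($l{\left(Q \right)} = -2 + \frac{1}{2 \left(Q - 6\right)} = -2 + \frac{1}{2 \left(-6 + Q\right)}$)
$n{\left(m,Y \right)} = 30$ ($n{\left(m,Y \right)} = 6 \cdot 5 = 30$)
$\frac{1}{P{\left(j{\left(-8,-3 \right)},X{\left(0,-6 \right)} \right)} + n{\left(41,l{\left(-6 \right)} \right)}} = \frac{1}{\left(3 - 0\right) + 30} = \frac{1}{\left(3 + 0\right) + 30} = \frac{1}{3 + 30} = \frac{1}{33}$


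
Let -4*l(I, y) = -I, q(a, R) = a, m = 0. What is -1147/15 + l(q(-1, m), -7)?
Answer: -4603/60 ≈ -76.717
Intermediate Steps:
l(I, y) = I/4 (l(I, y) = -(-1)*I/4 = I/4)
-1147/15 + l(q(-1, m), -7) = -1147/15 + (¼)*(-1) = -1147/15 - ¼ = -4603/60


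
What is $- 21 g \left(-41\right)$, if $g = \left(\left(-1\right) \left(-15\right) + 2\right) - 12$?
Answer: $4305$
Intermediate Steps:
$g = 5$ ($g = \left(15 + 2\right) - 12 = 17 - 12 = 5$)
$- 21 g \left(-41\right) = \left(-21\right) 5 \left(-41\right) = \left(-105\right) \left(-41\right) = 4305$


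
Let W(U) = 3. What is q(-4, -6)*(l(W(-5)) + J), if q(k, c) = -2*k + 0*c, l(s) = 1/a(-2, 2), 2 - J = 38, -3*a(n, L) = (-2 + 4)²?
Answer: -294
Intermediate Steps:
a(n, L) = -4/3 (a(n, L) = -(-2 + 4)²/3 = -⅓*2² = -⅓*4 = -4/3)
J = -36 (J = 2 - 1*38 = 2 - 38 = -36)
l(s) = -¾ (l(s) = 1/(-4/3) = -¾)
q(k, c) = -2*k (q(k, c) = -2*k + 0 = -2*k)
q(-4, -6)*(l(W(-5)) + J) = (-2*(-4))*(-¾ - 36) = 8*(-147/4) = -294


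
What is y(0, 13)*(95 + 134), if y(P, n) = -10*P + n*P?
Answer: 0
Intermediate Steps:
y(P, n) = -10*P + P*n
y(0, 13)*(95 + 134) = (0*(-10 + 13))*(95 + 134) = (0*3)*229 = 0*229 = 0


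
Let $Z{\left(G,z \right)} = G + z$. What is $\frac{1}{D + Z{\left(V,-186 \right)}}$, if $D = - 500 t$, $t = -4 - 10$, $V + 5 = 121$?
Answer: $\frac{1}{6930} \approx 0.0001443$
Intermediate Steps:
$V = 116$ ($V = -5 + 121 = 116$)
$t = -14$ ($t = -4 - 10 = -14$)
$D = 7000$ ($D = \left(-500\right) \left(-14\right) = 7000$)
$\frac{1}{D + Z{\left(V,-186 \right)}} = \frac{1}{7000 + \left(116 - 186\right)} = \frac{1}{7000 - 70} = \frac{1}{6930}$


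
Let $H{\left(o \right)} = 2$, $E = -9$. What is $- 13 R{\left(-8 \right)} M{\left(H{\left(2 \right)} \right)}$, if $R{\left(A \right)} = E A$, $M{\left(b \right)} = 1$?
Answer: $-936$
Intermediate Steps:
$R{\left(A \right)} = - 9 A$
$- 13 R{\left(-8 \right)} M{\left(H{\left(2 \right)} \right)} = - 13 \left(\left(-9\right) \left(-8\right)\right) 1 = \left(-13\right) 72 \cdot 1 = \left(-936\right) 1 = -936$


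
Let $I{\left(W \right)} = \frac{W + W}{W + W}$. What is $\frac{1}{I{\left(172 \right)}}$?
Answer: $1$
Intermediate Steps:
$I{\left(W \right)} = 1$ ($I{\left(W \right)} = \frac{2 W}{2 W} = 2 W \frac{1}{2 W} = 1$)
$\frac{1}{I{\left(172 \right)}} = 1^{-1} = 1$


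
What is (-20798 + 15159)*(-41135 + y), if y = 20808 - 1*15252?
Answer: 200629981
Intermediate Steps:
y = 5556 (y = 20808 - 15252 = 5556)
(-20798 + 15159)*(-41135 + y) = (-20798 + 15159)*(-41135 + 5556) = -5639*(-35579) = 200629981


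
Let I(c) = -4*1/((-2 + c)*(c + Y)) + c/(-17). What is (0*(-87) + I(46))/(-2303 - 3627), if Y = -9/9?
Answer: 22787/49900950 ≈ 0.00045664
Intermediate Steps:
Y = -1 (Y = -9*⅑ = -1)
I(c) = -c/17 - 4/((-1 + c)*(-2 + c)) (I(c) = -4*1/((-2 + c)*(c - 1)) + c/(-17) = -4*1/((-1 + c)*(-2 + c)) + c*(-1/17) = -4/((-1 + c)*(-2 + c)) - c/17 = -c/17 - 4/((-1 + c)*(-2 + c)))
(0*(-87) + I(46))/(-2303 - 3627) = (0*(-87) + (-68 - 1*46³ - 2*46 + 3*46²)/(17*(2 + 46² - 3*46)))/(-2303 - 3627) = (0 + (-68 - 1*97336 - 92 + 3*2116)/(17*(2 + 2116 - 138)))/(-5930) = (0 + (1/17)*(-68 - 97336 - 92 + 6348)/1980)*(-1/5930) = (0 + (1/17)*(1/1980)*(-91148))*(-1/5930) = (0 - 22787/8415)*(-1/5930) = -22787/8415*(-1/5930) = 22787/49900950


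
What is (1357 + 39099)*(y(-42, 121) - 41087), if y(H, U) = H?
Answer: -1663914824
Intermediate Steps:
(1357 + 39099)*(y(-42, 121) - 41087) = (1357 + 39099)*(-42 - 41087) = 40456*(-41129) = -1663914824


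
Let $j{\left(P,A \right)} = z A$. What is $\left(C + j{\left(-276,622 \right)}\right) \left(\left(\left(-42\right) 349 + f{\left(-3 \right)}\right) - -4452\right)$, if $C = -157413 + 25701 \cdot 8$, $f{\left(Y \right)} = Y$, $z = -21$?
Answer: $-358672797$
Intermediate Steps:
$j{\left(P,A \right)} = - 21 A$
$C = 48195$ ($C = -157413 + 205608 = 48195$)
$\left(C + j{\left(-276,622 \right)}\right) \left(\left(\left(-42\right) 349 + f{\left(-3 \right)}\right) - -4452\right) = \left(48195 - 13062\right) \left(\left(\left(-42\right) 349 - 3\right) - -4452\right) = \left(48195 - 13062\right) \left(\left(-14658 - 3\right) + 4452\right) = 35133 \left(-14661 + 4452\right) = 35133 \left(-10209\right) = -358672797$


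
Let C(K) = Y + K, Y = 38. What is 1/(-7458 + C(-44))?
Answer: -1/7464 ≈ -0.00013398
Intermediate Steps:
C(K) = 38 + K
1/(-7458 + C(-44)) = 1/(-7458 + (38 - 44)) = 1/(-7458 - 6) = 1/(-7464) = -1/7464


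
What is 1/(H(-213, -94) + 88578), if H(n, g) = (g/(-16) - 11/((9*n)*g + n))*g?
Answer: 719940/63373262591 ≈ 1.1360e-5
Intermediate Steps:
H(n, g) = g*(-11/(n + 9*g*n) - g/16) (H(n, g) = (g*(-1/16) - 11/(9*g*n + n))*g = (-g/16 - 11/(n + 9*g*n))*g = (-11/(n + 9*g*n) - g/16)*g = g*(-11/(n + 9*g*n) - g/16))
1/(H(-213, -94) + 88578) = 1/(-1/16*(-94)*(176 - 94*(-213) + 9*(-213)*(-94)²)/(-213*(1 + 9*(-94))) + 88578) = 1/(-1/16*(-94)*(-1/213)*(176 + 20022 + 9*(-213)*8836)/(1 - 846) + 88578) = 1/(-1/16*(-94)*(-1/213)*(176 + 20022 - 16938612)/(-845) + 88578) = 1/(-1/16*(-94)*(-1/213)*(-1/845)*(-16918414) + 88578) = 1/(-397582729/719940 + 88578) = 1/(63373262591/719940) = 719940/63373262591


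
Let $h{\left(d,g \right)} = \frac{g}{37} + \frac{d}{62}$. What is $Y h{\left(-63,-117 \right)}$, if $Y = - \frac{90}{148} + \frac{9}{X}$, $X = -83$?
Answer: $\frac{42183585}{14089748} \approx 2.9939$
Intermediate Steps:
$h{\left(d,g \right)} = \frac{g}{37} + \frac{d}{62}$ ($h{\left(d,g \right)} = g \frac{1}{37} + d \frac{1}{62} = \frac{g}{37} + \frac{d}{62}$)
$Y = - \frac{4401}{6142}$ ($Y = - \frac{90}{148} + \frac{9}{-83} = \left(-90\right) \frac{1}{148} + 9 \left(- \frac{1}{83}\right) = - \frac{45}{74} - \frac{9}{83} = - \frac{4401}{6142} \approx -0.71654$)
$Y h{\left(-63,-117 \right)} = - \frac{4401 \left(\frac{1}{37} \left(-117\right) + \frac{1}{62} \left(-63\right)\right)}{6142} = - \frac{4401 \left(- \frac{117}{37} - \frac{63}{62}\right)}{6142} = \left(- \frac{4401}{6142}\right) \left(- \frac{9585}{2294}\right) = \frac{42183585}{14089748}$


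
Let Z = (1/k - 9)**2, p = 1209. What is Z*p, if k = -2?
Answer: 436449/4 ≈ 1.0911e+5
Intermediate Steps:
Z = 361/4 (Z = (1/(-2) - 9)**2 = (-1/2 - 9)**2 = (-19/2)**2 = 361/4 ≈ 90.250)
Z*p = (361/4)*1209 = 436449/4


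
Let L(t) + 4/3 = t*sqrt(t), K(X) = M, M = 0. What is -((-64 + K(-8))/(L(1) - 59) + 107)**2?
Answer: -92525161/7921 ≈ -11681.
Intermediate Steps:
K(X) = 0
L(t) = -4/3 + t**(3/2) (L(t) = -4/3 + t*sqrt(t) = -4/3 + t**(3/2))
-((-64 + K(-8))/(L(1) - 59) + 107)**2 = -((-64 + 0)/((-4/3 + 1**(3/2)) - 59) + 107)**2 = -(-64/((-4/3 + 1) - 59) + 107)**2 = -(-64/(-1/3 - 59) + 107)**2 = -(-64/(-178/3) + 107)**2 = -(-64*(-3/178) + 107)**2 = -(96/89 + 107)**2 = -(9619/89)**2 = -1*92525161/7921 = -92525161/7921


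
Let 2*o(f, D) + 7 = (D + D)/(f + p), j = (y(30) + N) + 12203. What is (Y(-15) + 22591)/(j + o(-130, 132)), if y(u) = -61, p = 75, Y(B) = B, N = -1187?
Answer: 225760/109491 ≈ 2.0619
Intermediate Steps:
j = 10955 (j = (-61 - 1187) + 12203 = -1248 + 12203 = 10955)
o(f, D) = -7/2 + D/(75 + f) (o(f, D) = -7/2 + ((D + D)/(f + 75))/2 = -7/2 + ((2*D)/(75 + f))/2 = -7/2 + (2*D/(75 + f))/2 = -7/2 + D/(75 + f))
(Y(-15) + 22591)/(j + o(-130, 132)) = (-15 + 22591)/(10955 + (-525 - 7*(-130) + 2*132)/(2*(75 - 130))) = 22576/(10955 + (½)*(-525 + 910 + 264)/(-55)) = 22576/(10955 + (½)*(-1/55)*649) = 22576/(10955 - 59/10) = 22576/(109491/10) = 22576*(10/109491) = 225760/109491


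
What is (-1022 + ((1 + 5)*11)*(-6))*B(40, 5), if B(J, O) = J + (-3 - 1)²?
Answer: -79408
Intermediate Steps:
B(J, O) = 16 + J (B(J, O) = J + (-4)² = J + 16 = 16 + J)
(-1022 + ((1 + 5)*11)*(-6))*B(40, 5) = (-1022 + ((1 + 5)*11)*(-6))*(16 + 40) = (-1022 + (6*11)*(-6))*56 = (-1022 + 66*(-6))*56 = (-1022 - 396)*56 = -1418*56 = -79408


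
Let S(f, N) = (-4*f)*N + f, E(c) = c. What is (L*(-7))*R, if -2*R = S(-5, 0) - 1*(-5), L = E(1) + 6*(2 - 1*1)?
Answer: 0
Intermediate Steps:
S(f, N) = f - 4*N*f (S(f, N) = -4*N*f + f = f - 4*N*f)
L = 7 (L = 1 + 6*(2 - 1*1) = 1 + 6*(2 - 1) = 1 + 6*1 = 1 + 6 = 7)
R = 0 (R = -(-5*(1 - 4*0) - 1*(-5))/2 = -(-5*(1 + 0) + 5)/2 = -(-5*1 + 5)/2 = -(-5 + 5)/2 = -½*0 = 0)
(L*(-7))*R = (7*(-7))*0 = -49*0 = 0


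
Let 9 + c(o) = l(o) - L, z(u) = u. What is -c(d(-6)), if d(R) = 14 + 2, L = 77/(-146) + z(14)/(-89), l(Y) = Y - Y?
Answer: 108049/12994 ≈ 8.3153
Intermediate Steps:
l(Y) = 0
L = -8897/12994 (L = 77/(-146) + 14/(-89) = 77*(-1/146) + 14*(-1/89) = -77/146 - 14/89 = -8897/12994 ≈ -0.68470)
d(R) = 16
c(o) = -108049/12994 (c(o) = -9 + (0 - 1*(-8897/12994)) = -9 + (0 + 8897/12994) = -9 + 8897/12994 = -108049/12994)
-c(d(-6)) = -1*(-108049/12994) = 108049/12994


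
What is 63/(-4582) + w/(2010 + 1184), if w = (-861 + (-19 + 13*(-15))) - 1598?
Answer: -3112227/3658727 ≈ -0.85063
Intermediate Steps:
w = -2673 (w = (-861 + (-19 - 195)) - 1598 = (-861 - 214) - 1598 = -1075 - 1598 = -2673)
63/(-4582) + w/(2010 + 1184) = 63/(-4582) - 2673/(2010 + 1184) = 63*(-1/4582) - 2673/3194 = -63/4582 - 2673*1/3194 = -63/4582 - 2673/3194 = -3112227/3658727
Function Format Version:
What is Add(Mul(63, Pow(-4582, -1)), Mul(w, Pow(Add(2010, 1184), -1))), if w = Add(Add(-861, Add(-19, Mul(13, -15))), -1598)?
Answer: Rational(-3112227, 3658727) ≈ -0.85063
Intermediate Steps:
w = -2673 (w = Add(Add(-861, Add(-19, -195)), -1598) = Add(Add(-861, -214), -1598) = Add(-1075, -1598) = -2673)
Add(Mul(63, Pow(-4582, -1)), Mul(w, Pow(Add(2010, 1184), -1))) = Add(Mul(63, Pow(-4582, -1)), Mul(-2673, Pow(Add(2010, 1184), -1))) = Add(Mul(63, Rational(-1, 4582)), Mul(-2673, Pow(3194, -1))) = Add(Rational(-63, 4582), Mul(-2673, Rational(1, 3194))) = Add(Rational(-63, 4582), Rational(-2673, 3194)) = Rational(-3112227, 3658727)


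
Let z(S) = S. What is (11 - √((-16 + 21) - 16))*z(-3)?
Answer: -33 + 3*I*√11 ≈ -33.0 + 9.9499*I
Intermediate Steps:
(11 - √((-16 + 21) - 16))*z(-3) = (11 - √((-16 + 21) - 16))*(-3) = (11 - √(5 - 16))*(-3) = (11 - √(-11))*(-3) = (11 - I*√11)*(-3) = -33 + 3*I*√11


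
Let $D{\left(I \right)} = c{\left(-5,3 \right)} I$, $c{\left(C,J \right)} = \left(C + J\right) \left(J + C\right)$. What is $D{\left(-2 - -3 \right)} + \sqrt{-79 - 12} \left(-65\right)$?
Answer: $4 - 65 i \sqrt{91} \approx 4.0 - 620.06 i$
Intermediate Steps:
$c{\left(C,J \right)} = \left(C + J\right)^{2}$ ($c{\left(C,J \right)} = \left(C + J\right) \left(C + J\right) = \left(C + J\right)^{2}$)
$D{\left(I \right)} = 4 I$ ($D{\left(I \right)} = \left(-5 + 3\right)^{2} I = \left(-2\right)^{2} I = 4 I$)
$D{\left(-2 - -3 \right)} + \sqrt{-79 - 12} \left(-65\right) = 4 \left(-2 - -3\right) + \sqrt{-79 - 12} \left(-65\right) = 4 \left(-2 + 3\right) + \sqrt{-91} \left(-65\right) = 4 \cdot 1 + i \sqrt{91} \left(-65\right) = 4 - 65 i \sqrt{91}$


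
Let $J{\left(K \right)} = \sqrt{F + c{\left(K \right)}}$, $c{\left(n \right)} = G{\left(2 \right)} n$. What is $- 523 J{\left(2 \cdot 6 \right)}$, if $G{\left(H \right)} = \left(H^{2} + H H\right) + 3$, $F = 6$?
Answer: $- 523 \sqrt{138} \approx -6143.9$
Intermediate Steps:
$G{\left(H \right)} = 3 + 2 H^{2}$ ($G{\left(H \right)} = \left(H^{2} + H^{2}\right) + 3 = 2 H^{2} + 3 = 3 + 2 H^{2}$)
$c{\left(n \right)} = 11 n$ ($c{\left(n \right)} = \left(3 + 2 \cdot 2^{2}\right) n = \left(3 + 2 \cdot 4\right) n = \left(3 + 8\right) n = 11 n$)
$J{\left(K \right)} = \sqrt{6 + 11 K}$
$- 523 J{\left(2 \cdot 6 \right)} = - 523 \sqrt{6 + 11 \cdot 2 \cdot 6} = - 523 \sqrt{6 + 11 \cdot 12} = - 523 \sqrt{6 + 132} = - 523 \sqrt{138}$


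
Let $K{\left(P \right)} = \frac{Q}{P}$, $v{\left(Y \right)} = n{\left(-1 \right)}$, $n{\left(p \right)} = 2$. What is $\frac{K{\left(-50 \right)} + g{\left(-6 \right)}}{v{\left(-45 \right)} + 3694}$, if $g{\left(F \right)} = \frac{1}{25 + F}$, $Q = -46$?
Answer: $\frac{1}{3800} \approx 0.00026316$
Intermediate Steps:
$v{\left(Y \right)} = 2$
$K{\left(P \right)} = - \frac{46}{P}$
$\frac{K{\left(-50 \right)} + g{\left(-6 \right)}}{v{\left(-45 \right)} + 3694} = \frac{- \frac{46}{-50} + \frac{1}{25 - 6}}{2 + 3694} = \frac{\left(-46\right) \left(- \frac{1}{50}\right) + \frac{1}{19}}{3696} = \left(\frac{23}{25} + \frac{1}{19}\right) \frac{1}{3696} = \frac{462}{475} \cdot \frac{1}{3696} = \frac{1}{3800}$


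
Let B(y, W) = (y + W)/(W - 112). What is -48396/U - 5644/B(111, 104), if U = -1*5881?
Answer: 275944052/1264415 ≈ 218.24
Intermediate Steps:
B(y, W) = (W + y)/(-112 + W)
U = -5881
-48396/U - 5644/B(111, 104) = -48396/(-5881) - 5644*(-112 + 104)/(104 + 111) = -48396*(-1/5881) - 5644/(215/(-8)) = 48396/5881 - 5644/((-⅛*215)) = 48396/5881 - 5644/(-215/8) = 48396/5881 - 5644*(-8/215) = 48396/5881 + 45152/215 = 275944052/1264415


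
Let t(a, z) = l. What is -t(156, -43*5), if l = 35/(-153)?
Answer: 35/153 ≈ 0.22876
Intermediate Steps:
l = -35/153 (l = 35*(-1/153) = -35/153 ≈ -0.22876)
t(a, z) = -35/153
-t(156, -43*5) = -1*(-35/153) = 35/153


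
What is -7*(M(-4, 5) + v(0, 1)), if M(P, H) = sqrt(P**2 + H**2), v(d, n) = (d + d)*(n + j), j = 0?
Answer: -7*sqrt(41) ≈ -44.822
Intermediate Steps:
v(d, n) = 2*d*n (v(d, n) = (d + d)*(n + 0) = (2*d)*n = 2*d*n)
M(P, H) = sqrt(H**2 + P**2)
-7*(M(-4, 5) + v(0, 1)) = -7*(sqrt(5**2 + (-4)**2) + 2*0*1) = -7*(sqrt(25 + 16) + 0) = -7*(sqrt(41) + 0) = -7*sqrt(41)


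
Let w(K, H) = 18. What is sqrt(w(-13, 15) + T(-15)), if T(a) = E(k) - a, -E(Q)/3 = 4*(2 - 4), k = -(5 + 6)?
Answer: sqrt(57) ≈ 7.5498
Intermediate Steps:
k = -11 (k = -1*11 = -11)
E(Q) = 24 (E(Q) = -12*(2 - 4) = -12*(-2) = -3*(-8) = 24)
T(a) = 24 - a
sqrt(w(-13, 15) + T(-15)) = sqrt(18 + (24 - 1*(-15))) = sqrt(18 + (24 + 15)) = sqrt(18 + 39) = sqrt(57)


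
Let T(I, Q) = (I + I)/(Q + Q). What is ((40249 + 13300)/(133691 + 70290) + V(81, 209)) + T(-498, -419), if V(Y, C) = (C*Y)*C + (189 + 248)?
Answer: 302437155888891/85468039 ≈ 3.5386e+6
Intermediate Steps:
V(Y, C) = 437 + Y*C² (V(Y, C) = Y*C² + 437 = 437 + Y*C²)
T(I, Q) = I/Q (T(I, Q) = (2*I)/((2*Q)) = (2*I)*(1/(2*Q)) = I/Q)
((40249 + 13300)/(133691 + 70290) + V(81, 209)) + T(-498, -419) = ((40249 + 13300)/(133691 + 70290) + (437 + 81*209²)) - 498/(-419) = (53549/203981 + (437 + 81*43681)) - 498*(-1/419) = (53549*(1/203981) + (437 + 3538161)) + 498/419 = (53549/203981 + 3538598) + 498/419 = 721806812187/203981 + 498/419 = 302437155888891/85468039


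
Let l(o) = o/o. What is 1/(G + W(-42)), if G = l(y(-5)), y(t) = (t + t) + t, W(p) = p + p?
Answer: -1/83 ≈ -0.012048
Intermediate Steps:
W(p) = 2*p
y(t) = 3*t (y(t) = 2*t + t = 3*t)
l(o) = 1
G = 1
1/(G + W(-42)) = 1/(1 + 2*(-42)) = 1/(1 - 84) = 1/(-83) = -1/83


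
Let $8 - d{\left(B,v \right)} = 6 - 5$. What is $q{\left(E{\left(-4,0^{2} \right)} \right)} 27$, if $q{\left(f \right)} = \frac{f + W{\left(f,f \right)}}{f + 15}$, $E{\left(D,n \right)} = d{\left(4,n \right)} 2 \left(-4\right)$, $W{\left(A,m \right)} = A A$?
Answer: $- \frac{83160}{41} \approx -2028.3$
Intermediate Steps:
$d{\left(B,v \right)} = 7$ ($d{\left(B,v \right)} = 8 - \left(6 - 5\right) = 8 - 1 = 7$)
$W{\left(A,m \right)} = A^{2}$
$E{\left(D,n \right)} = -56$ ($E{\left(D,n \right)} = 7 \cdot 2 \left(-4\right) = 14 \left(-4\right) = -56$)
$q{\left(f \right)} = \frac{f + f^{2}}{15 + f}$ ($q{\left(f \right)} = \frac{f + f^{2}}{f + 15} = \frac{f + f^{2}}{15 + f}$)
$q{\left(E{\left(-4,0^{2} \right)} \right)} 27 = - \frac{56 \left(1 - 56\right)}{15 - 56} \cdot 27 = \left(-56\right) \frac{1}{-41} \left(-55\right) 27 = \left(-56\right) \left(- \frac{1}{41}\right) \left(-55\right) 27 = \left(- \frac{3080}{41}\right) 27 = - \frac{83160}{41}$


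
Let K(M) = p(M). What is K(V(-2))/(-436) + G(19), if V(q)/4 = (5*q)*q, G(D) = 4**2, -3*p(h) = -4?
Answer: 5231/327 ≈ 15.997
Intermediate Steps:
p(h) = 4/3 (p(h) = -1/3*(-4) = 4/3)
G(D) = 16
V(q) = 20*q**2 (V(q) = 4*((5*q)*q) = 4*(5*q**2) = 20*q**2)
K(M) = 4/3
K(V(-2))/(-436) + G(19) = (4/3)/(-436) + 16 = (4/3)*(-1/436) + 16 = -1/327 + 16 = 5231/327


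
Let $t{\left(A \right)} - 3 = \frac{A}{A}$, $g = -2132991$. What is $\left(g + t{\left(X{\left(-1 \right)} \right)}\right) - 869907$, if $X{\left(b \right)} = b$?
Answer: $-3002894$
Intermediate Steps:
$t{\left(A \right)} = 4$ ($t{\left(A \right)} = 3 + \frac{A}{A} = 3 + 1 = 4$)
$\left(g + t{\left(X{\left(-1 \right)} \right)}\right) - 869907 = \left(-2132991 + 4\right) - 869907 = -2132987 - 869907 = -3002894$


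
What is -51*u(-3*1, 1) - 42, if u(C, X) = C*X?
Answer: 111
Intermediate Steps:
-51*u(-3*1, 1) - 42 = -51*(-3*1) - 42 = -(-153) - 42 = -51*(-3) - 42 = 153 - 42 = 111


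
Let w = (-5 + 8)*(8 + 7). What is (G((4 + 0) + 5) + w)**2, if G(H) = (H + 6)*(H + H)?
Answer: 99225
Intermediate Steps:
G(H) = 2*H*(6 + H) (G(H) = (6 + H)*(2*H) = 2*H*(6 + H))
w = 45 (w = 3*15 = 45)
(G((4 + 0) + 5) + w)**2 = (2*((4 + 0) + 5)*(6 + ((4 + 0) + 5)) + 45)**2 = (2*(4 + 5)*(6 + (4 + 5)) + 45)**2 = (2*9*(6 + 9) + 45)**2 = (2*9*15 + 45)**2 = (270 + 45)**2 = 315**2 = 99225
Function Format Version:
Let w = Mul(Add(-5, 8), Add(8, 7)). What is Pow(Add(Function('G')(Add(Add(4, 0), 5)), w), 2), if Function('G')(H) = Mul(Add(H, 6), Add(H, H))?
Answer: 99225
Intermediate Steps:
Function('G')(H) = Mul(2, H, Add(6, H)) (Function('G')(H) = Mul(Add(6, H), Mul(2, H)) = Mul(2, H, Add(6, H)))
w = 45 (w = Mul(3, 15) = 45)
Pow(Add(Function('G')(Add(Add(4, 0), 5)), w), 2) = Pow(Add(Mul(2, Add(Add(4, 0), 5), Add(6, Add(Add(4, 0), 5))), 45), 2) = Pow(Add(Mul(2, Add(4, 5), Add(6, Add(4, 5))), 45), 2) = Pow(Add(Mul(2, 9, Add(6, 9)), 45), 2) = Pow(Add(Mul(2, 9, 15), 45), 2) = Pow(Add(270, 45), 2) = Pow(315, 2) = 99225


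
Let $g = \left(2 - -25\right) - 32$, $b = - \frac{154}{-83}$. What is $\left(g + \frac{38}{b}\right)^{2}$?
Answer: $\frac{1420864}{5929} \approx 239.65$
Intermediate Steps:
$b = \frac{154}{83}$ ($b = \left(-154\right) \left(- \frac{1}{83}\right) = \frac{154}{83} \approx 1.8554$)
$g = -5$ ($g = \left(2 + 25\right) - 32 = 27 - 32 = -5$)
$\left(g + \frac{38}{b}\right)^{2} = \left(-5 + \frac{38}{\frac{154}{83}}\right)^{2} = \left(-5 + 38 \cdot \frac{83}{154}\right)^{2} = \left(-5 + \frac{1577}{77}\right)^{2} = \left(\frac{1192}{77}\right)^{2} = \frac{1420864}{5929}$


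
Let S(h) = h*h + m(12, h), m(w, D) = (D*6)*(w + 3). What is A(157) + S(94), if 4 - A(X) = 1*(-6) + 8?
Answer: 17298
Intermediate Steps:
m(w, D) = 6*D*(3 + w) (m(w, D) = (6*D)*(3 + w) = 6*D*(3 + w))
A(X) = 2 (A(X) = 4 - (1*(-6) + 8) = 4 - (-6 + 8) = 4 - 1*2 = 4 - 2 = 2)
S(h) = h² + 90*h (S(h) = h*h + 6*h*(3 + 12) = h² + 6*h*15 = h² + 90*h)
A(157) + S(94) = 2 + 94*(90 + 94) = 2 + 94*184 = 2 + 17296 = 17298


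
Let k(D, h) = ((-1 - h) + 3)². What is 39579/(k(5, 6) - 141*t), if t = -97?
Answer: 39579/13693 ≈ 2.8905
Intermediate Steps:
k(D, h) = (2 - h)²
39579/(k(5, 6) - 141*t) = 39579/((-2 + 6)² - 141*(-97)) = 39579/(4² + 13677) = 39579/(16 + 13677) = 39579/13693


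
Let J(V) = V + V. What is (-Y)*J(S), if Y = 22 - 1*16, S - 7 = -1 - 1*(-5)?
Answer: -132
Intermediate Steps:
S = 11 (S = 7 + (-1 - 1*(-5)) = 7 + (-1 + 5) = 7 + 4 = 11)
Y = 6 (Y = 22 - 16 = 6)
J(V) = 2*V
(-Y)*J(S) = (-1*6)*(2*11) = -6*22 = -132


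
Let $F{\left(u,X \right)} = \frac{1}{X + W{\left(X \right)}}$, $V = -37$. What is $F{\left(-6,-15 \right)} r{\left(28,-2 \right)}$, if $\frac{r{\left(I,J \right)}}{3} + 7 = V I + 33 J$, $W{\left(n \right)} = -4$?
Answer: $\frac{3327}{19} \approx 175.11$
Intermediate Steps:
$F{\left(u,X \right)} = \frac{1}{-4 + X}$ ($F{\left(u,X \right)} = \frac{1}{X - 4} = \frac{1}{-4 + X}$)
$r{\left(I,J \right)} = -21 - 111 I + 99 J$ ($r{\left(I,J \right)} = -21 + 3 \left(- 37 I + 33 J\right) = -21 - \left(- 99 J + 111 I\right) = -21 - 111 I + 99 J$)
$F{\left(-6,-15 \right)} r{\left(28,-2 \right)} = \frac{-21 - 3108 + 99 \left(-2\right)}{-4 - 15} = \frac{-21 - 3108 - 198}{-19} = \left(- \frac{1}{19}\right) \left(-3327\right) = \frac{3327}{19}$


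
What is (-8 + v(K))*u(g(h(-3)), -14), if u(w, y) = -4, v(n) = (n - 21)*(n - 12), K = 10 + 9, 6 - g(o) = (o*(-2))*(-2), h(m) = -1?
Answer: 88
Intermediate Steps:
g(o) = 6 - 4*o (g(o) = 6 - o*(-2)*(-2) = 6 - (-2*o)*(-2) = 6 - 4*o)
K = 19
v(n) = (-21 + n)*(-12 + n)
(-8 + v(K))*u(g(h(-3)), -14) = (-8 + (252 + 19**2 - 33*19))*(-4) = (-8 + (252 + 361 - 627))*(-4) = (-8 - 14)*(-4) = -22*(-4) = 88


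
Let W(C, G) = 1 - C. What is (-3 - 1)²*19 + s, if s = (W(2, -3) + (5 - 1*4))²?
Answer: 304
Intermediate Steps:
s = 0 (s = ((1 - 1*2) + (5 - 1*4))² = ((1 - 2) + (5 - 4))² = (-1 + 1)² = 0² = 0)
(-3 - 1)²*19 + s = (-3 - 1)²*19 + 0 = (-4)²*19 + 0 = 16*19 + 0 = 304 + 0 = 304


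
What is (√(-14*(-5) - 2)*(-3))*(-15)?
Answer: 90*√17 ≈ 371.08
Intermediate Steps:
(√(-14*(-5) - 2)*(-3))*(-15) = (√(70 - 2)*(-3))*(-15) = (√68*(-3))*(-15) = ((2*√17)*(-3))*(-15) = -6*√17*(-15) = 90*√17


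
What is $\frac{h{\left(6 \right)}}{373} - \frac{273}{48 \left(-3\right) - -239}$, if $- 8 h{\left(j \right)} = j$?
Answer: $- \frac{407601}{141740} \approx -2.8757$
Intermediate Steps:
$h{\left(j \right)} = - \frac{j}{8}$
$\frac{h{\left(6 \right)}}{373} - \frac{273}{48 \left(-3\right) - -239} = \frac{\left(- \frac{1}{8}\right) 6}{373} - \frac{273}{48 \left(-3\right) - -239} = \left(- \frac{3}{4}\right) \frac{1}{373} - \frac{273}{-144 + 239} = - \frac{3}{1492} - \frac{273}{95} = - \frac{407601}{141740}$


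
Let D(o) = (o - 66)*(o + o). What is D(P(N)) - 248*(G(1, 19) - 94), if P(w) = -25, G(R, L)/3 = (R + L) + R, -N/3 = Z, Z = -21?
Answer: 12238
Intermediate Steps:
N = 63 (N = -3*(-21) = 63)
G(R, L) = 3*L + 6*R (G(R, L) = 3*((R + L) + R) = 3*((L + R) + R) = 3*(L + 2*R) = 3*L + 6*R)
D(o) = 2*o*(-66 + o) (D(o) = (-66 + o)*(2*o) = 2*o*(-66 + o))
D(P(N)) - 248*(G(1, 19) - 94) = 2*(-25)*(-66 - 25) - 248*((3*19 + 6*1) - 94) = 2*(-25)*(-91) - 248*((57 + 6) - 94) = 4550 - 248*(63 - 94) = 4550 - 248*(-31) = 4550 - 1*(-7688) = 4550 + 7688 = 12238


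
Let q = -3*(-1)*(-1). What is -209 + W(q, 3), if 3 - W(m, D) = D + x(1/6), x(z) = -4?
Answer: -205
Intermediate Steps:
q = -3 (q = 3*(-1) = -3)
W(m, D) = 7 - D (W(m, D) = 3 - (D - 4) = 3 - (-4 + D) = 3 + (4 - D) = 7 - D)
-209 + W(q, 3) = -209 + (7 - 1*3) = -209 + (7 - 3) = -209 + 4 = -205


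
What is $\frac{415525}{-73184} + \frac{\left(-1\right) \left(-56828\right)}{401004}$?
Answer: $- \frac{40617071687}{7336769184} \approx -5.5361$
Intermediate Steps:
$\frac{415525}{-73184} + \frac{\left(-1\right) \left(-56828\right)}{401004} = 415525 \left(- \frac{1}{73184}\right) + 56828 \cdot \frac{1}{401004} = - \frac{415525}{73184} + \frac{14207}{100251} = - \frac{40617071687}{7336769184}$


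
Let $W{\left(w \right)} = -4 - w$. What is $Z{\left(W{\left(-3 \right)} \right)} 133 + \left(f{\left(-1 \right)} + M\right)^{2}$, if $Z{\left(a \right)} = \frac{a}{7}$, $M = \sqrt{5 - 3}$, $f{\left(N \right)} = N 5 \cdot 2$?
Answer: $83 - 20 \sqrt{2} \approx 54.716$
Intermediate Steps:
$f{\left(N \right)} = 10 N$ ($f{\left(N \right)} = 5 N 2 = 10 N$)
$M = \sqrt{2} \approx 1.4142$
$Z{\left(a \right)} = \frac{a}{7}$ ($Z{\left(a \right)} = a \frac{1}{7} = \frac{a}{7}$)
$Z{\left(W{\left(-3 \right)} \right)} 133 + \left(f{\left(-1 \right)} + M\right)^{2} = \frac{-4 - -3}{7} \cdot 133 + \left(10 \left(-1\right) + \sqrt{2}\right)^{2} = \frac{-4 + 3}{7} \cdot 133 + \left(-10 + \sqrt{2}\right)^{2} = \frac{1}{7} \left(-1\right) 133 + \left(-10 + \sqrt{2}\right)^{2} = \left(- \frac{1}{7}\right) 133 + \left(-10 + \sqrt{2}\right)^{2} = -19 + \left(-10 + \sqrt{2}\right)^{2}$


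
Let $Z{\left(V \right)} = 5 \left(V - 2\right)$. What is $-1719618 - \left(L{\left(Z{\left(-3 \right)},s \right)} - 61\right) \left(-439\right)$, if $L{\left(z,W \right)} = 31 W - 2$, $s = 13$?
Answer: $-1570358$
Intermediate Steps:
$Z{\left(V \right)} = -10 + 5 V$ ($Z{\left(V \right)} = 5 \left(-2 + V\right) = -10 + 5 V$)
$L{\left(z,W \right)} = -2 + 31 W$
$-1719618 - \left(L{\left(Z{\left(-3 \right)},s \right)} - 61\right) \left(-439\right) = -1719618 - \left(\left(-2 + 31 \cdot 13\right) - 61\right) \left(-439\right) = -1719618 - \left(\left(-2 + 403\right) - 61\right) \left(-439\right) = -1719618 - \left(401 - 61\right) \left(-439\right) = -1719618 - 340 \left(-439\right) = -1719618 - -149260 = -1719618 + 149260 = -1570358$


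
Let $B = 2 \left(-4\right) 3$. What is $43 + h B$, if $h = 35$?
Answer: $-797$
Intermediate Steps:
$B = -24$ ($B = \left(-8\right) 3 = -24$)
$43 + h B = 43 + 35 \left(-24\right) = 43 - 840 = -797$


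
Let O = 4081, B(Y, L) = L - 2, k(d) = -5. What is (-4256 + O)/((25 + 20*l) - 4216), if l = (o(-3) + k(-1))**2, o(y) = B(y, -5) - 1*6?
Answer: -25/327 ≈ -0.076453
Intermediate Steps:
B(Y, L) = -2 + L
o(y) = -13 (o(y) = (-2 - 5) - 1*6 = -7 - 6 = -13)
l = 324 (l = (-13 - 5)**2 = (-18)**2 = 324)
(-4256 + O)/((25 + 20*l) - 4216) = (-4256 + 4081)/((25 + 20*324) - 4216) = -175/((25 + 6480) - 4216) = -175/(6505 - 4216) = -175/2289 = -175*1/2289 = -25/327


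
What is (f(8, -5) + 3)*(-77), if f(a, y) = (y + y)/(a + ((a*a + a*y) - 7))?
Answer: -1001/5 ≈ -200.20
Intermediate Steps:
f(a, y) = 2*y/(-7 + a + a² + a*y) (f(a, y) = (2*y)/(a + ((a² + a*y) - 7)) = (2*y)/(a + (-7 + a² + a*y)) = (2*y)/(-7 + a + a² + a*y) = 2*y/(-7 + a + a² + a*y))
(f(8, -5) + 3)*(-77) = (2*(-5)/(-7 + 8 + 8² + 8*(-5)) + 3)*(-77) = (2*(-5)/(-7 + 8 + 64 - 40) + 3)*(-77) = (2*(-5)/25 + 3)*(-77) = (2*(-5)*(1/25) + 3)*(-77) = (-⅖ + 3)*(-77) = (13/5)*(-77) = -1001/5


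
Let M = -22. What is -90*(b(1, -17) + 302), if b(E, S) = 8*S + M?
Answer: -12960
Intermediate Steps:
b(E, S) = -22 + 8*S (b(E, S) = 8*S - 22 = -22 + 8*S)
-90*(b(1, -17) + 302) = -90*((-22 + 8*(-17)) + 302) = -90*((-22 - 136) + 302) = -90*(-158 + 302) = -90*144 = -12960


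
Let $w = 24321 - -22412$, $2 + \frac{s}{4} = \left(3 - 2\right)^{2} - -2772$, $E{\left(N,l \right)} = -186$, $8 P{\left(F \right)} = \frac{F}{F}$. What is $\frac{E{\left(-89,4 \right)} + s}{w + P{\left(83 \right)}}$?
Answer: $\frac{87184}{373865} \approx 0.2332$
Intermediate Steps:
$P{\left(F \right)} = \frac{1}{8}$ ($P{\left(F \right)} = \frac{F \frac{1}{F}}{8} = \frac{1}{8} \cdot 1 = \frac{1}{8}$)
$s = 11084$ ($s = -8 + 4 \left(\left(3 - 2\right)^{2} - -2772\right) = -8 + 4 \left(1^{2} + 2772\right) = -8 + 4 \left(1 + 2772\right) = -8 + 4 \cdot 2773 = -8 + 11092 = 11084$)
$w = 46733$ ($w = 24321 + 22412 = 46733$)
$\frac{E{\left(-89,4 \right)} + s}{w + P{\left(83 \right)}} = \frac{-186 + 11084}{46733 + \frac{1}{8}} = \frac{10898}{\frac{373865}{8}} = 10898 \cdot \frac{8}{373865} = \frac{87184}{373865}$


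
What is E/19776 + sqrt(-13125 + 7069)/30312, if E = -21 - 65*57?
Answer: -621/3296 + I*sqrt(1514)/15156 ≈ -0.18841 + 0.0025673*I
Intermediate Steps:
E = -3726 (E = -21 - 3705 = -3726)
E/19776 + sqrt(-13125 + 7069)/30312 = -3726/19776 + sqrt(-13125 + 7069)/30312 = -3726*1/19776 + sqrt(-6056)*(1/30312) = -621/3296 + (2*I*sqrt(1514))*(1/30312) = -621/3296 + I*sqrt(1514)/15156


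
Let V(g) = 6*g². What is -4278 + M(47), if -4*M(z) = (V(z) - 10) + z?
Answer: -30403/4 ≈ -7600.8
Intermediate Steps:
M(z) = 5/2 - 3*z²/2 - z/4 (M(z) = -((6*z² - 10) + z)/4 = -((-10 + 6*z²) + z)/4 = -(-10 + z + 6*z²)/4 = 5/2 - 3*z²/2 - z/4)
-4278 + M(47) = -4278 + (5/2 - 3/2*47² - ¼*47) = -4278 + (5/2 - 3/2*2209 - 47/4) = -4278 + (5/2 - 6627/2 - 47/4) = -4278 - 13291/4 = -30403/4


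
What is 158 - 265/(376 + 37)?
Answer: 64989/413 ≈ 157.36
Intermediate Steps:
158 - 265/(376 + 37) = 158 - 265/413 = 64989/413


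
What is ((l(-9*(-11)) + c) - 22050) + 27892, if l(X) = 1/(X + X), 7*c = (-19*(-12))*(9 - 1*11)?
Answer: 8006731/1386 ≈ 5776.9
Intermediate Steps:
c = -456/7 (c = ((-19*(-12))*(9 - 1*11))/7 = (228*(9 - 11))/7 = (228*(-2))/7 = (1/7)*(-456) = -456/7 ≈ -65.143)
l(X) = 1/(2*X)
((l(-9*(-11)) + c) - 22050) + 27892 = ((1/(2*((-9*(-11)))) - 456/7) - 22050) + 27892 = (((1/2)/99 - 456/7) - 22050) + 27892 = (((1/2)*(1/99) - 456/7) - 22050) + 27892 = ((1/198 - 456/7) - 22050) + 27892 = (-90281/1386 - 22050) + 27892 = -30651581/1386 + 27892 = 8006731/1386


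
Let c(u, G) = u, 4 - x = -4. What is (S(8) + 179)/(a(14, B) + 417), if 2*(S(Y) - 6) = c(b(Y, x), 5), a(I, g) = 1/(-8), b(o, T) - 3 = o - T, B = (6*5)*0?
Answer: 1492/3335 ≈ 0.44738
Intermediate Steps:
x = 8 (x = 4 - 1*(-4) = 4 + 4 = 8)
B = 0 (B = 30*0 = 0)
b(o, T) = 3 + o - T (b(o, T) = 3 + (o - T) = 3 + o - T)
a(I, g) = -⅛
S(Y) = 7/2 + Y/2 (S(Y) = 6 + (3 + Y - 1*8)/2 = 6 + (3 + Y - 8)/2 = 6 + (-5 + Y)/2 = 6 + (-5/2 + Y/2) = 7/2 + Y/2)
(S(8) + 179)/(a(14, B) + 417) = ((7/2 + (½)*8) + 179)/(-⅛ + 417) = ((7/2 + 4) + 179)/(3335/8) = (15/2 + 179)*(8/3335) = (373/2)*(8/3335) = 1492/3335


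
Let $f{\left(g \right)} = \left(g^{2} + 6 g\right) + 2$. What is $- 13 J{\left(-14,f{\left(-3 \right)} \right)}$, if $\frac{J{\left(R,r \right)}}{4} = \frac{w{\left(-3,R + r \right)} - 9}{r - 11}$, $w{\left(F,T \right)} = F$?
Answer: $- \frac{104}{3} \approx -34.667$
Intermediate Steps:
$f{\left(g \right)} = 2 + g^{2} + 6 g$
$J{\left(R,r \right)} = - \frac{48}{-11 + r}$ ($J{\left(R,r \right)} = 4 \frac{-3 - 9}{r - 11} = 4 \left(- \frac{12}{-11 + r}\right) = - \frac{48}{-11 + r}$)
$- 13 J{\left(-14,f{\left(-3 \right)} \right)} = - 13 \left(- \frac{48}{-11 + \left(2 + \left(-3\right)^{2} + 6 \left(-3\right)\right)}\right) = - 13 \left(- \frac{48}{-11 + \left(2 + 9 - 18\right)}\right) = - 13 \left(- \frac{48}{-11 - 7}\right) = - 13 \left(- \frac{48}{-18}\right) = - 13 \left(\left(-48\right) \left(- \frac{1}{18}\right)\right) = \left(-13\right) \frac{8}{3} = - \frac{104}{3}$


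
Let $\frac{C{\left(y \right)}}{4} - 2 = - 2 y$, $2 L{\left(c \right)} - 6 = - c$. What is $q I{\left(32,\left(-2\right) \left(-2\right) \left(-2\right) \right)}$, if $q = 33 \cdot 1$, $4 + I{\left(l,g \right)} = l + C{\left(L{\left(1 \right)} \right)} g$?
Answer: $4092$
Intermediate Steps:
$L{\left(c \right)} = 3 - \frac{c}{2}$ ($L{\left(c \right)} = 3 + \frac{\left(-1\right) c}{2} = 3 - \frac{c}{2}$)
$C{\left(y \right)} = 8 - 8 y$ ($C{\left(y \right)} = 8 + 4 \left(- 2 y\right) = 8 - 8 y$)
$I{\left(l,g \right)} = -4 + l - 12 g$ ($I{\left(l,g \right)} = -4 + \left(l + \left(8 - 8 \left(3 - \frac{1}{2}\right)\right) g\right) = -4 + \left(l + \left(8 - 20\right) g\right) = -4 - \left(- l + 12 g\right) = -4 + l - 12 g$)
$q = 33$
$q I{\left(32,\left(-2\right) \left(-2\right) \left(-2\right) \right)} = 33 \left(-4 + 32 - 12 \left(-2\right) \left(-2\right) \left(-2\right)\right) = 33 \left(-4 + 32 - 12 \cdot 4 \left(-2\right)\right) = 33 \left(-4 + 32 - -96\right) = 33 \left(-4 + 32 + 96\right) = 33 \cdot 124 = 4092$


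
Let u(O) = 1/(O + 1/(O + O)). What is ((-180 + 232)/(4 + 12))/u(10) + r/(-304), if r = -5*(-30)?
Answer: 48897/1520 ≈ 32.169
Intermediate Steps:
r = 150
u(O) = 1/(O + 1/(2*O))
((-180 + 232)/(4 + 12))/u(10) + r/(-304) = ((-180 + 232)/(4 + 12))/((2*10/(1 + 2*10²))) + 150/(-304) = (52/16)/((2*10/(1 + 2*100))) + 150*(-1/304) = (52*(1/16))/((2*10/(1 + 200))) - 75/152 = 13/(4*((2*10/201))) - 75/152 = 13/(4*((2*10*(1/201)))) - 75/152 = 13/(4*(20/201)) - 75/152 = (13/4)*(201/20) - 75/152 = 2613/80 - 75/152 = 48897/1520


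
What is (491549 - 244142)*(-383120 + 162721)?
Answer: -54528255393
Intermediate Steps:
(491549 - 244142)*(-383120 + 162721) = 247407*(-220399) = -54528255393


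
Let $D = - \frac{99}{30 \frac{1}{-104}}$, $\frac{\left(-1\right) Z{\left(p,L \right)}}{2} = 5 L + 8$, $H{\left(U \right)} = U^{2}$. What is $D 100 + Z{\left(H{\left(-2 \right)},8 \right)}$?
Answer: $34224$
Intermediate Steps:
$Z{\left(p,L \right)} = -16 - 10 L$ ($Z{\left(p,L \right)} = - 2 \left(5 L + 8\right) = - 2 \left(8 + 5 L\right) = -16 - 10 L$)
$D = \frac{1716}{5}$ ($D = - \frac{99}{30 \left(- \frac{1}{104}\right)} = - \frac{99}{- \frac{15}{52}} = \left(-99\right) \left(- \frac{52}{15}\right) = \frac{1716}{5} \approx 343.2$)
$D 100 + Z{\left(H{\left(-2 \right)},8 \right)} = \frac{1716}{5} \cdot 100 - 96 = 34320 - 96 = 34224$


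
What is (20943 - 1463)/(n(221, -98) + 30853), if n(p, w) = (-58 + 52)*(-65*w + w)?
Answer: -19480/6779 ≈ -2.8736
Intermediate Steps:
n(p, w) = 384*w (n(p, w) = -(-384)*w = 384*w)
(20943 - 1463)/(n(221, -98) + 30853) = (20943 - 1463)/(384*(-98) + 30853) = 19480/(-37632 + 30853) = 19480/(-6779) = 19480*(-1/6779) = -19480/6779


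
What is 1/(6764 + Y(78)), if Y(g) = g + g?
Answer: 1/6920 ≈ 0.00014451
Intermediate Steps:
Y(g) = 2*g
1/(6764 + Y(78)) = 1/(6764 + 2*78) = 1/(6764 + 156) = 1/6920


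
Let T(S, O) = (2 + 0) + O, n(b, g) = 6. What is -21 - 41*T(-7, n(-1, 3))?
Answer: -349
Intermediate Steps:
T(S, O) = 2 + O
-21 - 41*T(-7, n(-1, 3)) = -21 - 41*(2 + 6) = -21 - 41*8 = -21 - 328 = -349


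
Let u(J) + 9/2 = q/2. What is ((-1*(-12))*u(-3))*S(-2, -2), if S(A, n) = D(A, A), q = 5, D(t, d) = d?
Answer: 48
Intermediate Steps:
S(A, n) = A
u(J) = -2 (u(J) = -9/2 + 5/2 = -2)
((-1*(-12))*u(-3))*S(-2, -2) = (-1*(-12)*(-2))*(-2) = (12*(-2))*(-2) = -24*(-2) = 48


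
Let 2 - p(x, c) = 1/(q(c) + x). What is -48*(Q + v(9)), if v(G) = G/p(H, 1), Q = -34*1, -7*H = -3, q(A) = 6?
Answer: 116016/83 ≈ 1397.8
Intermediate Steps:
H = 3/7 (H = -⅐*(-3) = 3/7 ≈ 0.42857)
Q = -34
p(x, c) = 2 - 1/(6 + x)
v(G) = 45*G/83 (v(G) = G/(((11 + 2*(3/7))/(6 + 3/7))) = G/(((11 + 6/7)/(45/7))) = G/(((7/45)*(83/7))) = G/(83/45) = G*(45/83) = 45*G/83)
-48*(Q + v(9)) = -48*(-34 + (45/83)*9) = -48*(-34 + 405/83) = -48*(-2417/83) = 116016/83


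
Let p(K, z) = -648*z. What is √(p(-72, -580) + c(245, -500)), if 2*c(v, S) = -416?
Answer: 4*√23477 ≈ 612.89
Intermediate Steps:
c(v, S) = -208 (c(v, S) = (½)*(-416) = -208)
√(p(-72, -580) + c(245, -500)) = √(-648*(-580) - 208) = √(375840 - 208) = √375632 = 4*√23477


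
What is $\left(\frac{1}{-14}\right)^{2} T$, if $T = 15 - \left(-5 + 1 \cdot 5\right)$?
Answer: $\frac{15}{196} \approx 0.076531$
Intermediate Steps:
$T = 15$ ($T = 15 - \left(-5 + 5\right) = 15 - 0 = 15 + 0 = 15$)
$\left(\frac{1}{-14}\right)^{2} T = \left(\frac{1}{-14}\right)^{2} \cdot 15 = \left(- \frac{1}{14}\right)^{2} \cdot 15 = \frac{1}{196} \cdot 15 = \frac{15}{196}$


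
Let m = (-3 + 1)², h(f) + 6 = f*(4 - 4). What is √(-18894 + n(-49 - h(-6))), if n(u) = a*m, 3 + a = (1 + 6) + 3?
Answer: I*√18866 ≈ 137.35*I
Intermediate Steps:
h(f) = -6 (h(f) = -6 + f*(4 - 4) = -6 + f*0 = -6 + 0 = -6)
m = 4 (m = (-2)² = 4)
a = 7 (a = -3 + ((1 + 6) + 3) = -3 + (7 + 3) = -3 + 10 = 7)
n(u) = 28 (n(u) = 7*4 = 28)
√(-18894 + n(-49 - h(-6))) = √(-18894 + 28) = √(-18866) = I*√18866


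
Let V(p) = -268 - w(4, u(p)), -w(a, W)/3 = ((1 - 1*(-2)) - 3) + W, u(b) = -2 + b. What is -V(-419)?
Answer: 1531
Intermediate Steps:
w(a, W) = -3*W (w(a, W) = -3*(((1 - 1*(-2)) - 3) + W) = -3*(((1 + 2) - 3) + W) = -3*((3 - 3) + W) = -3*(0 + W) = -3*W)
V(p) = -274 + 3*p (V(p) = -268 - (-3)*(-2 + p) = -268 - (6 - 3*p) = -268 + (-6 + 3*p) = -274 + 3*p)
-V(-419) = -(-274 + 3*(-419)) = -(-274 - 1257) = -1*(-1531) = 1531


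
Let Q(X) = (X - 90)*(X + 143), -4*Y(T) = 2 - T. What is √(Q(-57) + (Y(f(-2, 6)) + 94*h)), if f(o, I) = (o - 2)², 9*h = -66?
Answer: I*√479802/6 ≈ 115.45*I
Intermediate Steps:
h = -22/3 (h = (⅑)*(-66) = -22/3 ≈ -7.3333)
f(o, I) = (-2 + o)²
Y(T) = -½ + T/4 (Y(T) = -(2 - T)/4 = -½ + T/4)
Q(X) = (-90 + X)*(143 + X)
√(Q(-57) + (Y(f(-2, 6)) + 94*h)) = √((-12870 + (-57)² + 53*(-57)) + ((-½ + (-2 - 2)²/4) + 94*(-22/3))) = √((-12870 + 3249 - 3021) + ((-½ + (¼)*(-4)²) - 2068/3)) = √(-12642 + ((-½ + (¼)*16) - 2068/3)) = √(-12642 + ((-½ + 4) - 2068/3)) = √(-12642 + (7/2 - 2068/3)) = √(-12642 - 4115/6) = √(-79967/6) = I*√479802/6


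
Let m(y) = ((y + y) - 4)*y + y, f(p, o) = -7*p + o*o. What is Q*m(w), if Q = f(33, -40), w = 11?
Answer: 286121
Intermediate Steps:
f(p, o) = o**2 - 7*p (f(p, o) = -7*p + o**2 = o**2 - 7*p)
Q = 1369 (Q = (-40)**2 - 7*33 = 1600 - 231 = 1369)
m(y) = y + y*(-4 + 2*y) (m(y) = (2*y - 4)*y + y = (-4 + 2*y)*y + y = y*(-4 + 2*y) + y = y + y*(-4 + 2*y))
Q*m(w) = 1369*(11*(-3 + 2*11)) = 1369*(11*(-3 + 22)) = 1369*(11*19) = 1369*209 = 286121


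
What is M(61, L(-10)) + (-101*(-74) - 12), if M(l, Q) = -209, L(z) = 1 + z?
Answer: 7253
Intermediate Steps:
M(61, L(-10)) + (-101*(-74) - 12) = -209 + (-101*(-74) - 12) = -209 + (7474 - 12) = -209 + 7462 = 7253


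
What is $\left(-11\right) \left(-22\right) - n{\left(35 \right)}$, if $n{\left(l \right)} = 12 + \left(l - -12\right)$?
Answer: $183$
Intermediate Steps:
$n{\left(l \right)} = 24 + l$ ($n{\left(l \right)} = 12 + \left(l + 12\right) = 12 + \left(12 + l\right) = 24 + l$)
$\left(-11\right) \left(-22\right) - n{\left(35 \right)} = \left(-11\right) \left(-22\right) - \left(24 + 35\right) = 242 - 59 = 183$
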